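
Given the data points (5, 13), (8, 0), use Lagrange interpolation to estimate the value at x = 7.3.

Lagrange interpolation formula:
P(x) = Σ yᵢ × Lᵢ(x)
where Lᵢ(x) = Π_{j≠i} (x - xⱼ)/(xᵢ - xⱼ)

L_0(7.3) = (7.3 - 8)/(5 - 8) = 0.233333
L_1(7.3) = (7.3 - 5)/(8 - 5) = 0.766667

P(7.3) = 13×L_0(7.3) + 0×L_1(7.3)
P(7.3) = 3.033333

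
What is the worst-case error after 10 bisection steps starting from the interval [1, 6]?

Bisection error bound: |error| ≤ (b-a)/2^n
|error| ≤ (6 - 1)/2^10 = 5/2^10
|error| ≤ 0.0048828125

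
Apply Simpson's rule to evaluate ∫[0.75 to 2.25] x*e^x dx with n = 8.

f(x) = x*e^x
a = 0.75, b = 2.25, n = 8
h = (b - a)/n = 0.187500

Simpson's rule: (h/3)[f(x₀) + 4f(x₁) + 2f(x₂) + ... + f(xₙ)]

x_0 = 0.7500, f(x_0) = 1.587750, coefficient = 1
x_1 = 0.9375, f(x_1) = 2.393990, coefficient = 4
x_2 = 1.1250, f(x_2) = 3.465244, coefficient = 2
x_3 = 1.3125, f(x_3) = 4.876529, coefficient = 4
x_4 = 1.5000, f(x_4) = 6.722534, coefficient = 2
x_5 = 1.6875, f(x_5) = 9.122539, coefficient = 4
x_6 = 1.8750, f(x_6) = 12.226536, coefficient = 2
x_7 = 2.0625, f(x_7) = 16.222819, coefficient = 4
x_8 = 2.2500, f(x_8) = 21.347406, coefficient = 1

I ≈ (0.187500/3) × 198.227291 = 12.389206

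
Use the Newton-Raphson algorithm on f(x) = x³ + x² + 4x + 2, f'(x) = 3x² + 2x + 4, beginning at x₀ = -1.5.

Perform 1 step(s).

f(x) = x³ + x² + 4x + 2
f'(x) = 3x² + 2x + 4
x₀ = -1.5

Newton-Raphson formula: x_{n+1} = x_n - f(x_n)/f'(x_n)

Iteration 1:
  f(-1.500000) = -5.125000
  f'(-1.500000) = 7.750000
  x_1 = -1.500000 - (-5.125000)/7.750000 = -0.838710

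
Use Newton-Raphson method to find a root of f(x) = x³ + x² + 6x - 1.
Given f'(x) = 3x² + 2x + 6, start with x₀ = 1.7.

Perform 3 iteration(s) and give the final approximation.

f(x) = x³ + x² + 6x - 1
f'(x) = 3x² + 2x + 6
x₀ = 1.7

Newton-Raphson formula: x_{n+1} = x_n - f(x_n)/f'(x_n)

Iteration 1:
  f(1.700000) = 17.003000
  f'(1.700000) = 18.070000
  x_1 = 1.700000 - 17.003000/18.070000 = 0.759048
Iteration 2:
  f(0.759048) = 4.567772
  f'(0.759048) = 9.246559
  x_2 = 0.759048 - 4.567772/9.246559 = 0.265051
Iteration 3:
  f(0.265051) = 0.679180
  f'(0.265051) = 6.740859
  x_3 = 0.265051 - 0.679180/6.740859 = 0.164296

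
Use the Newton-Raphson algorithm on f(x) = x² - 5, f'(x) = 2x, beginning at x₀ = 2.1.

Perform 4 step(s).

f(x) = x² - 5
f'(x) = 2x
x₀ = 2.1

Newton-Raphson formula: x_{n+1} = x_n - f(x_n)/f'(x_n)

Iteration 1:
  f(2.100000) = -0.590000
  f'(2.100000) = 4.200000
  x_1 = 2.100000 - (-0.590000)/4.200000 = 2.240476
Iteration 2:
  f(2.240476) = 0.019734
  f'(2.240476) = 4.480952
  x_2 = 2.240476 - 0.019734/4.480952 = 2.236072
Iteration 3:
  f(2.236072) = 0.000019
  f'(2.236072) = 4.472145
  x_3 = 2.236072 - 0.000019/4.472145 = 2.236068
Iteration 4:
  f(2.236068) = 0.000000
  f'(2.236068) = 4.472136
  x_4 = 2.236068 - 0.000000/4.472136 = 2.236068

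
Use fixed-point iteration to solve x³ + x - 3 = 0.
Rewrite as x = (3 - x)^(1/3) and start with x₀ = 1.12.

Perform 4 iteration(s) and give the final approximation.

Equation: x³ + x - 3 = 0
Fixed-point form: x = (3 - x)^(1/3)
x₀ = 1.12

x_1 = g(1.120000) = 1.234201
x_2 = g(1.234201) = 1.208687
x_3 = g(1.208687) = 1.214480
x_4 = g(1.214480) = 1.213170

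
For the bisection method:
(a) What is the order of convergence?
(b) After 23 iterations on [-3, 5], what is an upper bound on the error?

(a) Bisection has linear (order 1) convergence; the error is halved each step.

(b) Error bound = (b-a)/2^n = (5 - (-3))/2^{23}
    = 8/2^{23}

(a) 1 (linear); (b) error ≤ 9.54e-07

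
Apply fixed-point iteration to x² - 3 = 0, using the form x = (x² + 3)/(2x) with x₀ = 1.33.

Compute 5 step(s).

Equation: x² - 3 = 0
Fixed-point form: x = (x² + 3)/(2x)
x₀ = 1.33

x_1 = g(1.330000) = 1.792820
x_2 = g(1.792820) = 1.733081
x_3 = g(1.733081) = 1.732051
x_4 = g(1.732051) = 1.732051
x_5 = g(1.732051) = 1.732051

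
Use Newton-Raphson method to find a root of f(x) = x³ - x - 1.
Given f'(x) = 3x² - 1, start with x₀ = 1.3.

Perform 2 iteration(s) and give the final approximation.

f(x) = x³ - x - 1
f'(x) = 3x² - 1
x₀ = 1.3

Newton-Raphson formula: x_{n+1} = x_n - f(x_n)/f'(x_n)

Iteration 1:
  f(1.300000) = -0.103000
  f'(1.300000) = 4.070000
  x_1 = 1.300000 - (-0.103000)/4.070000 = 1.325307
Iteration 2:
  f(1.325307) = 0.002514
  f'(1.325307) = 4.269317
  x_2 = 1.325307 - 0.002514/4.269317 = 1.324718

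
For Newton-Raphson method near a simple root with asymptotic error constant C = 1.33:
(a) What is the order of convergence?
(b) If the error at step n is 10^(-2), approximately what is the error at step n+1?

(a) Newton-Raphson has quadratic (order 2) convergence near simple roots.
    This means |e_{n+1}| ≈ C|e_n|².

(b) With |e_n| = 10^(-2) and C = 1.33:
    |e_{n+1}| ≈ 1.33 × (10^(-2))² = 1.33 × 10^(-4)

(a) 2 (quadratic); (b) |e_{n+1}| ≈ 1.330e-04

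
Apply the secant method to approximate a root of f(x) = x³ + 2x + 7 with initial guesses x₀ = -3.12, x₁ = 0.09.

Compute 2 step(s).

f(x) = x³ + 2x + 7
x₀ = -3.12, x₁ = 0.09

Secant formula: x_{n+1} = x_n - f(x_n)(x_n - x_{n-1})/(f(x_n) - f(x_{n-1}))

Iteration 1:
  f(-3.120000) = -29.611328
  f(0.090000) = 7.180729
  x_2 = 0.090000 - 7.180729×(0.090000 - (-3.120000))/(7.180729 - (-29.611328))
       = -0.536498
Iteration 2:
  f(0.090000) = 7.180729
  f(-0.536498) = 5.772585
  x_3 = -0.536498 - 5.772585×(-0.536498 - 0.090000)/(5.772585 - 7.180729)
       = -3.104779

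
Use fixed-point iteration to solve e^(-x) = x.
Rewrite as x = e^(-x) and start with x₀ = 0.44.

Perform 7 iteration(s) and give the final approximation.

Equation: e^(-x) = x
Fixed-point form: x = e^(-x)
x₀ = 0.44

x_1 = g(0.440000) = 0.644036
x_2 = g(0.644036) = 0.525168
x_3 = g(0.525168) = 0.591456
x_4 = g(0.591456) = 0.553521
x_5 = g(0.553521) = 0.574922
x_6 = g(0.574922) = 0.562749
x_7 = g(0.562749) = 0.569641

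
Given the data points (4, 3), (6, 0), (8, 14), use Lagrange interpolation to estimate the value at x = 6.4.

Lagrange interpolation formula:
P(x) = Σ yᵢ × Lᵢ(x)
where Lᵢ(x) = Π_{j≠i} (x - xⱼ)/(xᵢ - xⱼ)

L_0(6.4) = (6.4 - 6)/(4 - 6) × (6.4 - 8)/(4 - 8) = -0.080000
L_1(6.4) = (6.4 - 4)/(6 - 4) × (6.4 - 8)/(6 - 8) = 0.960000
L_2(6.4) = (6.4 - 4)/(8 - 4) × (6.4 - 6)/(8 - 6) = 0.120000

P(6.4) = 3×L_0(6.4) + 0×L_1(6.4) + 14×L_2(6.4)
P(6.4) = 1.440000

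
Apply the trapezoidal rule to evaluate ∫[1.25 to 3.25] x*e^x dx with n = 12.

f(x) = x*e^x
a = 1.25, b = 3.25, n = 12
h = (b - a)/n = 0.166667

Trapezoidal rule: (h/2)[f(x₀) + 2f(x₁) + 2f(x₂) + ... + f(xₙ)]

x_0 = 1.2500, f(x_0) = 4.362929, coefficient = 1
x_1 = 1.4167, f(x_1) = 5.841417, coefficient = 2
x_2 = 1.5833, f(x_2) = 7.712679, coefficient = 2
x_3 = 1.7500, f(x_3) = 10.070555, coefficient = 2
x_4 = 1.9167, f(x_4) = 13.029998, coefficient = 2
x_5 = 2.0833, f(x_5) = 16.731656, coefficient = 2
x_6 = 2.2500, f(x_6) = 21.347406, coefficient = 2
x_7 = 2.4167, f(x_7) = 27.087053, coefficient = 2
x_8 = 2.5833, f(x_8) = 34.206439, coefficient = 2
x_9 = 2.7500, f(x_9) = 43.017238, coefficient = 2
x_10 = 2.9167, f(x_10) = 53.898793, coefficient = 2
x_11 = 3.0833, f(x_11) = 67.312409, coefficient = 2
x_12 = 3.2500, f(x_12) = 83.818605, coefficient = 1

I ≈ (0.166667/2) × 688.692815 = 57.391068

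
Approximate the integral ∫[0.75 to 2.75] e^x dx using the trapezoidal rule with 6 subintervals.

f(x) = e^x
a = 0.75, b = 2.75, n = 6
h = (b - a)/n = 0.333333

Trapezoidal rule: (h/2)[f(x₀) + 2f(x₁) + 2f(x₂) + ... + f(xₙ)]

x_0 = 0.7500, f(x_0) = 2.117000, coefficient = 1
x_1 = 1.0833, f(x_1) = 2.954512, coefficient = 2
x_2 = 1.4167, f(x_2) = 4.123353, coefficient = 2
x_3 = 1.7500, f(x_3) = 5.754603, coefficient = 2
x_4 = 2.0833, f(x_4) = 8.031195, coefficient = 2
x_5 = 2.4167, f(x_5) = 11.208436, coefficient = 2
x_6 = 2.7500, f(x_6) = 15.642632, coefficient = 1

I ≈ (0.333333/2) × 81.903827 = 13.650638
Exact value: 13.525632
Error: 0.125006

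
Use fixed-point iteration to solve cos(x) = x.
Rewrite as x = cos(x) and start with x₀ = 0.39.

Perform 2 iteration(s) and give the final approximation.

Equation: cos(x) = x
Fixed-point form: x = cos(x)
x₀ = 0.39

x_1 = g(0.390000) = 0.924909
x_2 = g(0.924909) = 0.601907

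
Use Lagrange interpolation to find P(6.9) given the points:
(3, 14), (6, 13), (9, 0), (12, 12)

Lagrange interpolation formula:
P(x) = Σ yᵢ × Lᵢ(x)
where Lᵢ(x) = Π_{j≠i} (x - xⱼ)/(xᵢ - xⱼ)

L_0(6.9) = (6.9 - 6)/(3 - 6) × (6.9 - 9)/(3 - 9) × (6.9 - 12)/(3 - 12) = -0.059500
L_1(6.9) = (6.9 - 3)/(6 - 3) × (6.9 - 9)/(6 - 9) × (6.9 - 12)/(6 - 12) = 0.773500
L_2(6.9) = (6.9 - 3)/(9 - 3) × (6.9 - 6)/(9 - 6) × (6.9 - 12)/(9 - 12) = 0.331500
L_3(6.9) = (6.9 - 3)/(12 - 3) × (6.9 - 6)/(12 - 6) × (6.9 - 9)/(12 - 9) = -0.045500

P(6.9) = 14×L_0(6.9) + 13×L_1(6.9) + 0×L_2(6.9) + 12×L_3(6.9)
P(6.9) = 8.676500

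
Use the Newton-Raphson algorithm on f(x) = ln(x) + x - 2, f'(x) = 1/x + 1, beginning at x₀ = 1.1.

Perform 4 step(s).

f(x) = ln(x) + x - 2
f'(x) = 1/x + 1
x₀ = 1.1

Newton-Raphson formula: x_{n+1} = x_n - f(x_n)/f'(x_n)

Iteration 1:
  f(1.100000) = -0.804690
  f'(1.100000) = 1.909091
  x_1 = 1.100000 - (-0.804690)/1.909091 = 1.521504
Iteration 2:
  f(1.521504) = -0.058796
  f'(1.521504) = 1.657244
  x_2 = 1.521504 - (-0.058796)/1.657244 = 1.556983
Iteration 3:
  f(1.556983) = -0.000268
  f'(1.556983) = 1.642268
  x_3 = 1.556983 - (-0.000268)/1.642268 = 1.557146
Iteration 4:
  f(1.557146) = 0.000000
  f'(1.557146) = 1.642201
  x_4 = 1.557146 - 0.000000/1.642201 = 1.557146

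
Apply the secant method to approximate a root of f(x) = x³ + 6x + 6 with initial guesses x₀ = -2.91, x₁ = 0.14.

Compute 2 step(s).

f(x) = x³ + 6x + 6
x₀ = -2.91, x₁ = 0.14

Secant formula: x_{n+1} = x_n - f(x_n)(x_n - x_{n-1})/(f(x_n) - f(x_{n-1}))

Iteration 1:
  f(-2.910000) = -36.102171
  f(0.140000) = 6.842744
  x_2 = 0.140000 - 6.842744×(0.140000 - (-2.910000))/(6.842744 - (-36.102171))
       = -0.345980
Iteration 2:
  f(0.140000) = 6.842744
  f(-0.345980) = 3.882706
  x_3 = -0.345980 - 3.882706×(-0.345980 - 0.140000)/(3.882706 - 6.842744)
       = -0.983444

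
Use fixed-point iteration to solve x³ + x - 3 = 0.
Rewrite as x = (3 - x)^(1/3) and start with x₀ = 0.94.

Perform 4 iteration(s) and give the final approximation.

Equation: x³ + x - 3 = 0
Fixed-point form: x = (3 - x)^(1/3)
x₀ = 0.94

x_1 = g(0.940000) = 1.272396
x_2 = g(1.272396) = 1.199908
x_3 = g(1.199908) = 1.216461
x_4 = g(1.216461) = 1.212721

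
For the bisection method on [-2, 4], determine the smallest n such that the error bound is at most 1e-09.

We need (b-a)/2^n ≤ 1e-09
(4 - (-2))/2^n ≤ 1e-09
6/2^n ≤ 1e-09
2^n ≥ 6000000000
n ≥ log₂(6000000000) = 32.48
n ≥ 33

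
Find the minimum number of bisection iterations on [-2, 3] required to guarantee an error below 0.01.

We need (b-a)/2^n ≤ 0.01
(3 - (-2))/2^n ≤ 0.01
5/2^n ≤ 0.01
2^n ≥ 500
n ≥ log₂(500) = 8.97
n ≥ 9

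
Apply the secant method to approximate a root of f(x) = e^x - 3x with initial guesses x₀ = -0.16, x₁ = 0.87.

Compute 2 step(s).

f(x) = e^x - 3x
x₀ = -0.16, x₁ = 0.87

Secant formula: x_{n+1} = x_n - f(x_n)(x_n - x_{n-1})/(f(x_n) - f(x_{n-1}))

Iteration 1:
  f(-0.160000) = 1.332144
  f(0.870000) = -0.223089
  x_2 = 0.870000 - (-0.223089)×(0.870000 - (-0.160000))/(-0.223089 - 1.332144)
       = 0.722252
Iteration 2:
  f(0.870000) = -0.223089
  f(0.722252) = -0.107691
  x_3 = 0.722252 - (-0.107691)×(0.722252 - 0.870000)/(-0.107691 - (-0.223089))
       = 0.584372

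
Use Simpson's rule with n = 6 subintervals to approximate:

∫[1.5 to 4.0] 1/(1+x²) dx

f(x) = 1/(1+x²)
a = 1.5, b = 4.0, n = 6
h = (b - a)/n = 0.416667

Simpson's rule: (h/3)[f(x₀) + 4f(x₁) + 2f(x₂) + ... + f(xₙ)]

x_0 = 1.5000, f(x_0) = 0.307692, coefficient = 1
x_1 = 1.9167, f(x_1) = 0.213967, coefficient = 4
x_2 = 2.3333, f(x_2) = 0.155172, coefficient = 2
x_3 = 2.7500, f(x_3) = 0.116788, coefficient = 4
x_4 = 3.1667, f(x_4) = 0.090680, coefficient = 2
x_5 = 3.5833, f(x_5) = 0.072253, coefficient = 4
x_6 = 4.0000, f(x_6) = 0.058824, coefficient = 1

I ≈ (0.416667/3) × 2.470255 = 0.343091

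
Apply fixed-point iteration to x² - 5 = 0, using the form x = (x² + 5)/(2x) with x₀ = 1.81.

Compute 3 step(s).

Equation: x² - 5 = 0
Fixed-point form: x = (x² + 5)/(2x)
x₀ = 1.81

x_1 = g(1.810000) = 2.286215
x_2 = g(2.286215) = 2.236618
x_3 = g(2.236618) = 2.236068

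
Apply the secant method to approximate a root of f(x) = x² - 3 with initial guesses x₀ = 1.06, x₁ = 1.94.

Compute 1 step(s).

f(x) = x² - 3
x₀ = 1.06, x₁ = 1.94

Secant formula: x_{n+1} = x_n - f(x_n)(x_n - x_{n-1})/(f(x_n) - f(x_{n-1}))

Iteration 1:
  f(1.060000) = -1.876400
  f(1.940000) = 0.763600
  x_2 = 1.940000 - 0.763600×(1.940000 - 1.060000)/(0.763600 - (-1.876400))
       = 1.685467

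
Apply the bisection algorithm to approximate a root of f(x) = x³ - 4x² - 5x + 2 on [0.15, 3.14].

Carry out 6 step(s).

f(x) = x³ - 4x² - 5x + 2
Initial interval: [0.15, 3.14]

Iteration 1:
  c_1 = (0.150000 + 3.140000)/2 = 1.645000
  f(c_1) = f(1.645000) = -12.597689
  f(a) × f(c) < 0, new interval: [0.150000, 1.645000]
Iteration 2:
  c_2 = (0.150000 + 1.645000)/2 = 0.897500
  f(c_2) = f(0.897500) = -4.986583
  f(a) × f(c) < 0, new interval: [0.150000, 0.897500]
Iteration 3:
  c_3 = (0.150000 + 0.897500)/2 = 0.523750
  f(c_3) = f(0.523750) = -1.572334
  f(a) × f(c) < 0, new interval: [0.150000, 0.523750]
Iteration 4:
  c_4 = (0.150000 + 0.523750)/2 = 0.336875
  f(c_4) = f(0.336875) = -0.100084
  f(a) × f(c) < 0, new interval: [0.150000, 0.336875]
Iteration 5:
  c_5 = (0.150000 + 0.336875)/2 = 0.243437
  f(c_5) = f(0.243437) = 0.560192
  f(a) × f(c) ≥ 0, new interval: [0.243437, 0.336875]
Iteration 6:
  c_6 = (0.243437 + 0.336875)/2 = 0.290156
  f(c_6) = f(0.290156) = 0.236885
  f(a) × f(c) ≥ 0, new interval: [0.290156, 0.336875]

After 6 iteration(s), the approximation is c_6 = 0.290156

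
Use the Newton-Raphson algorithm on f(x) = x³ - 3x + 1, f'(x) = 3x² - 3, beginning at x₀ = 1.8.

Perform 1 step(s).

f(x) = x³ - 3x + 1
f'(x) = 3x² - 3
x₀ = 1.8

Newton-Raphson formula: x_{n+1} = x_n - f(x_n)/f'(x_n)

Iteration 1:
  f(1.800000) = 1.432000
  f'(1.800000) = 6.720000
  x_1 = 1.800000 - 1.432000/6.720000 = 1.586905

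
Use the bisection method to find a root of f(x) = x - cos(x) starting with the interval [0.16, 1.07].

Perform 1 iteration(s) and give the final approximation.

f(x) = x - cos(x)
Initial interval: [0.16, 1.07]

Iteration 1:
  c_1 = (0.160000 + 1.070000)/2 = 0.615000
  f(c_1) = f(0.615000) = -0.201773
  f(a) × f(c) ≥ 0, new interval: [0.615000, 1.070000]

After 1 iteration(s), the approximation is c_1 = 0.615000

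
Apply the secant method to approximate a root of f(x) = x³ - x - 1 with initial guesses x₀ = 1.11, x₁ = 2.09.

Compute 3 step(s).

f(x) = x³ - x - 1
x₀ = 1.11, x₁ = 2.09

Secant formula: x_{n+1} = x_n - f(x_n)(x_n - x_{n-1})/(f(x_n) - f(x_{n-1}))

Iteration 1:
  f(1.110000) = -0.742369
  f(2.090000) = 6.039329
  x_2 = 2.090000 - 6.039329×(2.090000 - 1.110000)/(6.039329 - (-0.742369))
       = 1.217277
Iteration 2:
  f(2.090000) = 6.039329
  f(1.217277) = -0.413560
  x_3 = 1.217277 - (-0.413560)×(1.217277 - 2.090000)/(-0.413560 - 6.039329)
       = 1.273209
Iteration 3:
  f(1.217277) = -0.413560
  f(1.273209) = -0.209258
  x_4 = 1.273209 - (-0.209258)×(1.273209 - 1.217277)/(-0.209258 - (-0.413560))
       = 1.330498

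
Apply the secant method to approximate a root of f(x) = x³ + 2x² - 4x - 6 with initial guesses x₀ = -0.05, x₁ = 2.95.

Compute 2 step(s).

f(x) = x³ + 2x² - 4x - 6
x₀ = -0.05, x₁ = 2.95

Secant formula: x_{n+1} = x_n - f(x_n)(x_n - x_{n-1})/(f(x_n) - f(x_{n-1}))

Iteration 1:
  f(-0.050000) = -5.795125
  f(2.950000) = 25.277375
  x_2 = 2.950000 - 25.277375×(2.950000 - (-0.050000))/(25.277375 - (-5.795125))
       = 0.509510
Iteration 2:
  f(2.950000) = 25.277375
  f(0.509510) = -7.386570
  x_3 = 0.509510 - (-7.386570)×(0.509510 - 2.950000)/(-7.386570 - 25.277375)
       = 1.061398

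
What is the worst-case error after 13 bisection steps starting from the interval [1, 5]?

Bisection error bound: |error| ≤ (b-a)/2^n
|error| ≤ (5 - 1)/2^13 = 4/2^13
|error| ≤ 0.0004882812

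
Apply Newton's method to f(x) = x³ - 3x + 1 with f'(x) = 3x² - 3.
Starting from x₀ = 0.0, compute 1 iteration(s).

f(x) = x³ - 3x + 1
f'(x) = 3x² - 3
x₀ = 0.0

Newton-Raphson formula: x_{n+1} = x_n - f(x_n)/f'(x_n)

Iteration 1:
  f(0.000000) = 1.000000
  f'(0.000000) = -3.000000
  x_1 = 0.000000 - 1.000000/(-3.000000) = 0.333333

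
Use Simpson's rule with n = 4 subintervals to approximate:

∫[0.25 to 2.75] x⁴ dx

f(x) = x⁴
a = 0.25, b = 2.75, n = 4
h = (b - a)/n = 0.625000

Simpson's rule: (h/3)[f(x₀) + 4f(x₁) + 2f(x₂) + ... + f(xₙ)]

x_0 = 0.2500, f(x_0) = 0.003906, coefficient = 1
x_1 = 0.8750, f(x_1) = 0.586182, coefficient = 4
x_2 = 1.5000, f(x_2) = 5.062500, coefficient = 2
x_3 = 2.1250, f(x_3) = 20.390869, coefficient = 4
x_4 = 2.7500, f(x_4) = 57.191406, coefficient = 1

I ≈ (0.625000/3) × 151.228516 = 31.505941
Exact value: 31.455078
Error: 0.050863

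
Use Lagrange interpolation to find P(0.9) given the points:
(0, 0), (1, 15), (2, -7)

Lagrange interpolation formula:
P(x) = Σ yᵢ × Lᵢ(x)
where Lᵢ(x) = Π_{j≠i} (x - xⱼ)/(xᵢ - xⱼ)

L_0(0.9) = (0.9 - 1)/(0 - 1) × (0.9 - 2)/(0 - 2) = 0.055000
L_1(0.9) = (0.9 - 0)/(1 - 0) × (0.9 - 2)/(1 - 2) = 0.990000
L_2(0.9) = (0.9 - 0)/(2 - 0) × (0.9 - 1)/(2 - 1) = -0.045000

P(0.9) = 0×L_0(0.9) + 15×L_1(0.9) + (-7)×L_2(0.9)
P(0.9) = 15.165000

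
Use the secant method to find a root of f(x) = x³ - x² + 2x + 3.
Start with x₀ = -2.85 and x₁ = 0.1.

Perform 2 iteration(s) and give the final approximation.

f(x) = x³ - x² + 2x + 3
x₀ = -2.85, x₁ = 0.1

Secant formula: x_{n+1} = x_n - f(x_n)(x_n - x_{n-1})/(f(x_n) - f(x_{n-1}))

Iteration 1:
  f(-2.850000) = -33.971625
  f(0.100000) = 3.191000
  x_2 = 0.100000 - 3.191000×(0.100000 - (-2.850000))/(3.191000 - (-33.971625))
       = -0.153304
Iteration 2:
  f(0.100000) = 3.191000
  f(-0.153304) = 2.666286
  x_3 = -0.153304 - 2.666286×(-0.153304 - 0.100000)/(2.666286 - 3.191000)
       = -1.440447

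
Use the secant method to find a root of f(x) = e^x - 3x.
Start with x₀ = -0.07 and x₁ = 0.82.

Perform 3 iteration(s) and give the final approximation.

f(x) = e^x - 3x
x₀ = -0.07, x₁ = 0.82

Secant formula: x_{n+1} = x_n - f(x_n)(x_n - x_{n-1})/(f(x_n) - f(x_{n-1}))

Iteration 1:
  f(-0.070000) = 1.142394
  f(0.820000) = -0.189500
  x_2 = 0.820000 - (-0.189500)×(0.820000 - (-0.070000))/(-0.189500 - 1.142394)
       = 0.693372
Iteration 2:
  f(0.820000) = -0.189500
  f(0.693372) = -0.079666
  x_3 = 0.693372 - (-0.079666)×(0.693372 - 0.820000)/(-0.079666 - (-0.189500))
       = 0.601524
Iteration 3:
  f(0.693372) = -0.079666
  f(0.601524) = 0.020325
  x_4 = 0.601524 - 0.020325×(0.601524 - 0.693372)/(0.020325 - (-0.079666))
       = 0.620194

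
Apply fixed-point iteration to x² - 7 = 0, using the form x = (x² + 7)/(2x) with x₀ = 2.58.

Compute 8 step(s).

Equation: x² - 7 = 0
Fixed-point form: x = (x² + 7)/(2x)
x₀ = 2.58

x_1 = g(2.580000) = 2.646589
x_2 = g(2.646589) = 2.645751
x_3 = g(2.645751) = 2.645751
x_4 = g(2.645751) = 2.645751
x_5 = g(2.645751) = 2.645751
x_6 = g(2.645751) = 2.645751
x_7 = g(2.645751) = 2.645751
x_8 = g(2.645751) = 2.645751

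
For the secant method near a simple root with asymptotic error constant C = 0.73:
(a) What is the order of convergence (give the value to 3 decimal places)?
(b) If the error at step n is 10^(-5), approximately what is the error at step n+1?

(a) Secant method has superlinear convergence with order φ = (1+√5)/2 ≈ 1.618.
    This means |e_{n+1}| ≈ C|e_n|^1.618.

(b) With |e_n| = 10^(-5) and C = 0.73:
    |e_{n+1}| ≈ 0.73 × (10^(-5))^1.618 = 0.73 × 10^(-8.09)

(a) ≈ 1.618 (golden ratio); (b) |e_{n+1}| ≈ 5.931e-09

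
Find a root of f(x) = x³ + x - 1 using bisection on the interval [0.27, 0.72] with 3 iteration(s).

f(x) = x³ + x - 1
Initial interval: [0.27, 0.72]

Iteration 1:
  c_1 = (0.270000 + 0.720000)/2 = 0.495000
  f(c_1) = f(0.495000) = -0.383713
  f(a) × f(c) ≥ 0, new interval: [0.495000, 0.720000]
Iteration 2:
  c_2 = (0.495000 + 0.720000)/2 = 0.607500
  f(c_2) = f(0.607500) = -0.168298
  f(a) × f(c) ≥ 0, new interval: [0.607500, 0.720000]
Iteration 3:
  c_3 = (0.607500 + 0.720000)/2 = 0.663750
  f(c_3) = f(0.663750) = -0.043826
  f(a) × f(c) ≥ 0, new interval: [0.663750, 0.720000]

After 3 iteration(s), the approximation is c_3 = 0.663750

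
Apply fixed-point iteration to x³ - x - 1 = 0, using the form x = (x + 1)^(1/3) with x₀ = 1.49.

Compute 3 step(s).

Equation: x³ - x - 1 = 0
Fixed-point form: x = (x + 1)^(1/3)
x₀ = 1.49

x_1 = g(1.490000) = 1.355397
x_2 = g(1.355397) = 1.330520
x_3 = g(1.330520) = 1.325819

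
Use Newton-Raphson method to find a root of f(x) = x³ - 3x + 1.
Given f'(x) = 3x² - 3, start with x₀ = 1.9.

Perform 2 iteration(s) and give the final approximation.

f(x) = x³ - 3x + 1
f'(x) = 3x² - 3
x₀ = 1.9

Newton-Raphson formula: x_{n+1} = x_n - f(x_n)/f'(x_n)

Iteration 1:
  f(1.900000) = 2.159000
  f'(1.900000) = 7.830000
  x_1 = 1.900000 - 2.159000/7.830000 = 1.624266
Iteration 2:
  f(1.624266) = 0.412404
  f'(1.624266) = 4.914717
  x_2 = 1.624266 - 0.412404/4.914717 = 1.540354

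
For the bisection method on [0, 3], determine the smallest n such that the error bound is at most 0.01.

We need (b-a)/2^n ≤ 0.01
(3 - 0)/2^n ≤ 0.01
3/2^n ≤ 0.01
2^n ≥ 300
n ≥ log₂(300) = 8.23
n ≥ 9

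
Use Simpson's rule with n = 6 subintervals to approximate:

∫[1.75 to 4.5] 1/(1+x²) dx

f(x) = 1/(1+x²)
a = 1.75, b = 4.5, n = 6
h = (b - a)/n = 0.458333

Simpson's rule: (h/3)[f(x₀) + 4f(x₁) + 2f(x₂) + ... + f(xₙ)]

x_0 = 1.7500, f(x_0) = 0.246154, coefficient = 1
x_1 = 2.2083, f(x_1) = 0.170162, coefficient = 4
x_2 = 2.6667, f(x_2) = 0.123288, coefficient = 2
x_3 = 3.1250, f(x_3) = 0.092888, coefficient = 4
x_4 = 3.5833, f(x_4) = 0.072253, coefficient = 2
x_5 = 4.0417, f(x_5) = 0.057687, coefficient = 4
x_6 = 4.5000, f(x_6) = 0.047059, coefficient = 1

I ≈ (0.458333/3) × 1.967243 = 0.300551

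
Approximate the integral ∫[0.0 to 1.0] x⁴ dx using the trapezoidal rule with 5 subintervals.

f(x) = x⁴
a = 0.0, b = 1.0, n = 5
h = (b - a)/n = 0.200000

Trapezoidal rule: (h/2)[f(x₀) + 2f(x₁) + 2f(x₂) + ... + f(xₙ)]

x_0 = 0.0000, f(x_0) = 0.000000, coefficient = 1
x_1 = 0.2000, f(x_1) = 0.001600, coefficient = 2
x_2 = 0.4000, f(x_2) = 0.025600, coefficient = 2
x_3 = 0.6000, f(x_3) = 0.129600, coefficient = 2
x_4 = 0.8000, f(x_4) = 0.409600, coefficient = 2
x_5 = 1.0000, f(x_5) = 1.000000, coefficient = 1

I ≈ (0.200000/2) × 2.132800 = 0.213280
Exact value: 0.200000
Error: 0.013280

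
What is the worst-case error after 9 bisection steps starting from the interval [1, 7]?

Bisection error bound: |error| ≤ (b-a)/2^n
|error| ≤ (7 - 1)/2^9 = 6/2^9
|error| ≤ 0.0117187500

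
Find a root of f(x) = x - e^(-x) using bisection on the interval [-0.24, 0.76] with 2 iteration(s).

f(x) = x - e^(-x)
Initial interval: [-0.24, 0.76]

Iteration 1:
  c_1 = (-0.240000 + 0.760000)/2 = 0.260000
  f(c_1) = f(0.260000) = -0.511052
  f(a) × f(c) ≥ 0, new interval: [0.260000, 0.760000]
Iteration 2:
  c_2 = (0.260000 + 0.760000)/2 = 0.510000
  f(c_2) = f(0.510000) = -0.090496
  f(a) × f(c) ≥ 0, new interval: [0.510000, 0.760000]

After 2 iteration(s), the approximation is c_2 = 0.510000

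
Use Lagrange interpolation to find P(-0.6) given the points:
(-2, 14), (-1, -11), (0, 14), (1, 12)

Lagrange interpolation formula:
P(x) = Σ yᵢ × Lᵢ(x)
where Lᵢ(x) = Π_{j≠i} (x - xⱼ)/(xᵢ - xⱼ)

L_0(-0.6) = (-0.6 - (-1))/(-2 - (-1)) × (-0.6 - 0)/(-2 - 0) × (-0.6 - 1)/(-2 - 1) = -0.064000
L_1(-0.6) = (-0.6 - (-2))/(-1 - (-2)) × (-0.6 - 0)/(-1 - 0) × (-0.6 - 1)/(-1 - 1) = 0.672000
L_2(-0.6) = (-0.6 - (-2))/(0 - (-2)) × (-0.6 - (-1))/(0 - (-1)) × (-0.6 - 1)/(0 - 1) = 0.448000
L_3(-0.6) = (-0.6 - (-2))/(1 - (-2)) × (-0.6 - (-1))/(1 - (-1)) × (-0.6 - 0)/(1 - 0) = -0.056000

P(-0.6) = 14×L_0(-0.6) + (-11)×L_1(-0.6) + 14×L_2(-0.6) + 12×L_3(-0.6)
P(-0.6) = -2.688000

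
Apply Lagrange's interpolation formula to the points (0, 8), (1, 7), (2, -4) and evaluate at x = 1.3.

Lagrange interpolation formula:
P(x) = Σ yᵢ × Lᵢ(x)
where Lᵢ(x) = Π_{j≠i} (x - xⱼ)/(xᵢ - xⱼ)

L_0(1.3) = (1.3 - 1)/(0 - 1) × (1.3 - 2)/(0 - 2) = -0.105000
L_1(1.3) = (1.3 - 0)/(1 - 0) × (1.3 - 2)/(1 - 2) = 0.910000
L_2(1.3) = (1.3 - 0)/(2 - 0) × (1.3 - 1)/(2 - 1) = 0.195000

P(1.3) = 8×L_0(1.3) + 7×L_1(1.3) + (-4)×L_2(1.3)
P(1.3) = 4.750000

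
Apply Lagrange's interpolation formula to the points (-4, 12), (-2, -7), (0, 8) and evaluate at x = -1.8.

Lagrange interpolation formula:
P(x) = Σ yᵢ × Lᵢ(x)
where Lᵢ(x) = Π_{j≠i} (x - xⱼ)/(xᵢ - xⱼ)

L_0(-1.8) = (-1.8 - (-2))/(-4 - (-2)) × (-1.8 - 0)/(-4 - 0) = -0.045000
L_1(-1.8) = (-1.8 - (-4))/(-2 - (-4)) × (-1.8 - 0)/(-2 - 0) = 0.990000
L_2(-1.8) = (-1.8 - (-4))/(0 - (-4)) × (-1.8 - (-2))/(0 - (-2)) = 0.055000

P(-1.8) = 12×L_0(-1.8) + (-7)×L_1(-1.8) + 8×L_2(-1.8)
P(-1.8) = -7.030000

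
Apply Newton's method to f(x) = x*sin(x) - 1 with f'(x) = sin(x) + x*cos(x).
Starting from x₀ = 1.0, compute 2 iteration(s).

f(x) = x*sin(x) - 1
f'(x) = sin(x) + x*cos(x)
x₀ = 1.0

Newton-Raphson formula: x_{n+1} = x_n - f(x_n)/f'(x_n)

Iteration 1:
  f(1.000000) = -0.158529
  f'(1.000000) = 1.381773
  x_1 = 1.000000 - (-0.158529)/1.381773 = 1.114729
Iteration 2:
  f(1.114729) = 0.000794
  f'(1.114729) = 1.388741
  x_2 = 1.114729 - 0.000794/1.388741 = 1.114157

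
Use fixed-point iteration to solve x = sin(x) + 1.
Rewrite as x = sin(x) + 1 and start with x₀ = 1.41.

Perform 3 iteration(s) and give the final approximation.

Equation: x = sin(x) + 1
Fixed-point form: x = sin(x) + 1
x₀ = 1.41

x_1 = g(1.410000) = 1.987100
x_2 = g(1.987100) = 1.914590
x_3 = g(1.914590) = 1.941483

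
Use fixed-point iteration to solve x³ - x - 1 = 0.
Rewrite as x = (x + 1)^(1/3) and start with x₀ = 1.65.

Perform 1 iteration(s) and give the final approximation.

Equation: x³ - x - 1 = 0
Fixed-point form: x = (x + 1)^(1/3)
x₀ = 1.65

x_1 = g(1.650000) = 1.383828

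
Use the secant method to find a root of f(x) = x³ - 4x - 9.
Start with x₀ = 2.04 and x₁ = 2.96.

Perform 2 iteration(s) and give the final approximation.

f(x) = x³ - 4x - 9
x₀ = 2.04, x₁ = 2.96

Secant formula: x_{n+1} = x_n - f(x_n)(x_n - x_{n-1})/(f(x_n) - f(x_{n-1}))

Iteration 1:
  f(2.040000) = -8.670336
  f(2.960000) = 5.094336
  x_2 = 2.960000 - 5.094336×(2.960000 - 2.040000)/(5.094336 - (-8.670336))
       = 2.619506
Iteration 2:
  f(2.960000) = 5.094336
  f(2.619506) = -1.503468
  x_3 = 2.619506 - (-1.503468)×(2.619506 - 2.960000)/(-1.503468 - 5.094336)
       = 2.697096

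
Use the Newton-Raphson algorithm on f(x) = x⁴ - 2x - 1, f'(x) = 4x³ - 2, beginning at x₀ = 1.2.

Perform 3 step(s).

f(x) = x⁴ - 2x - 1
f'(x) = 4x³ - 2
x₀ = 1.2

Newton-Raphson formula: x_{n+1} = x_n - f(x_n)/f'(x_n)

Iteration 1:
  f(1.200000) = -1.326400
  f'(1.200000) = 4.912000
  x_1 = 1.200000 - (-1.326400)/4.912000 = 1.470033
Iteration 2:
  f(1.470033) = 0.729838
  f'(1.470033) = 10.706937
  x_2 = 1.470033 - 0.729838/10.706937 = 1.401868
Iteration 3:
  f(1.401868) = 0.058405
  f'(1.401868) = 9.019986
  x_3 = 1.401868 - 0.058405/9.019986 = 1.395393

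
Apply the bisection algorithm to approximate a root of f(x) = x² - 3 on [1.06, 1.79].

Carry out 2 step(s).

f(x) = x² - 3
Initial interval: [1.06, 1.79]

Iteration 1:
  c_1 = (1.060000 + 1.790000)/2 = 1.425000
  f(c_1) = f(1.425000) = -0.969375
  f(a) × f(c) ≥ 0, new interval: [1.425000, 1.790000]
Iteration 2:
  c_2 = (1.425000 + 1.790000)/2 = 1.607500
  f(c_2) = f(1.607500) = -0.415944
  f(a) × f(c) ≥ 0, new interval: [1.607500, 1.790000]

After 2 iteration(s), the approximation is c_2 = 1.607500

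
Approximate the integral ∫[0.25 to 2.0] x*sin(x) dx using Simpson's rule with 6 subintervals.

f(x) = x*sin(x)
a = 0.25, b = 2.0, n = 6
h = (b - a)/n = 0.291667

Simpson's rule: (h/3)[f(x₀) + 4f(x₁) + 2f(x₂) + ... + f(xₙ)]

x_0 = 0.2500, f(x_0) = 0.061851, coefficient = 1
x_1 = 0.5417, f(x_1) = 0.279264, coefficient = 4
x_2 = 0.8333, f(x_2) = 0.616814, coefficient = 2
x_3 = 1.1250, f(x_3) = 1.015051, coefficient = 4
x_4 = 1.4167, f(x_4) = 1.399873, coefficient = 2
x_5 = 1.7083, f(x_5) = 1.692201, coefficient = 4
x_6 = 2.0000, f(x_6) = 1.818595, coefficient = 1

I ≈ (0.291667/3) × 17.859885 = 1.736378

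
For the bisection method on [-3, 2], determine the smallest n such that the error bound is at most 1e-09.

We need (b-a)/2^n ≤ 1e-09
(2 - (-3))/2^n ≤ 1e-09
5/2^n ≤ 1e-09
2^n ≥ 5000000000
n ≥ log₂(5000000000) = 32.22
n ≥ 33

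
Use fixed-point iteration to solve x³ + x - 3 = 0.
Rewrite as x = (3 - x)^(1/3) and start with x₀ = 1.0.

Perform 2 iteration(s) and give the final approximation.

Equation: x³ + x - 3 = 0
Fixed-point form: x = (3 - x)^(1/3)
x₀ = 1.0

x_1 = g(1.000000) = 1.259921
x_2 = g(1.259921) = 1.202790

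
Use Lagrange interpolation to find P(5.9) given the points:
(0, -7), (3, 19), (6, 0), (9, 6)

Lagrange interpolation formula:
P(x) = Σ yᵢ × Lᵢ(x)
where Lᵢ(x) = Π_{j≠i} (x - xⱼ)/(xᵢ - xⱼ)

L_0(5.9) = (5.9 - 3)/(0 - 3) × (5.9 - 6)/(0 - 6) × (5.9 - 9)/(0 - 9) = -0.005549
L_1(5.9) = (5.9 - 0)/(3 - 0) × (5.9 - 6)/(3 - 6) × (5.9 - 9)/(3 - 9) = 0.033870
L_2(5.9) = (5.9 - 0)/(6 - 0) × (5.9 - 3)/(6 - 3) × (5.9 - 9)/(6 - 9) = 0.982241
L_3(5.9) = (5.9 - 0)/(9 - 0) × (5.9 - 3)/(9 - 3) × (5.9 - 6)/(9 - 6) = -0.010562

P(5.9) = (-7)×L_0(5.9) + 19×L_1(5.9) + 0×L_2(5.9) + 6×L_3(5.9)
P(5.9) = 0.619012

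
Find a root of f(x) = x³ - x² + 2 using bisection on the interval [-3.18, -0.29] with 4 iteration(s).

f(x) = x³ - x² + 2
Initial interval: [-3.18, -0.29]

Iteration 1:
  c_1 = (-3.180000 + (-0.290000))/2 = -1.735000
  f(c_1) = f(-1.735000) = -6.232965
  f(a) × f(c) ≥ 0, new interval: [-1.735000, -0.290000]
Iteration 2:
  c_2 = (-1.735000 + (-0.290000))/2 = -1.012500
  f(c_2) = f(-1.012500) = -0.063127
  f(a) × f(c) ≥ 0, new interval: [-1.012500, -0.290000]
Iteration 3:
  c_3 = (-1.012500 + (-0.290000))/2 = -0.651250
  f(c_3) = f(-0.651250) = 1.299661
  f(a) × f(c) < 0, new interval: [-1.012500, -0.651250]
Iteration 4:
  c_4 = (-1.012500 + (-0.651250))/2 = -0.831875
  f(c_4) = f(-0.831875) = 0.732313
  f(a) × f(c) < 0, new interval: [-1.012500, -0.831875]

After 4 iteration(s), the approximation is c_4 = -0.831875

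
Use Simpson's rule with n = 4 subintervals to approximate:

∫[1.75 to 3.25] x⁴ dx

f(x) = x⁴
a = 1.75, b = 3.25, n = 4
h = (b - a)/n = 0.375000

Simpson's rule: (h/3)[f(x₀) + 4f(x₁) + 2f(x₂) + ... + f(xₙ)]

x_0 = 1.7500, f(x_0) = 9.378906, coefficient = 1
x_1 = 2.1250, f(x_1) = 20.390869, coefficient = 4
x_2 = 2.5000, f(x_2) = 39.062500, coefficient = 2
x_3 = 2.8750, f(x_3) = 68.320557, coefficient = 4
x_4 = 3.2500, f(x_4) = 111.566406, coefficient = 1

I ≈ (0.375000/3) × 553.916016 = 69.239502
Exact value: 69.235547
Error: 0.003955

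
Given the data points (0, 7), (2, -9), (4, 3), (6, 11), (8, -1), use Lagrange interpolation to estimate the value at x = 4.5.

Lagrange interpolation formula:
P(x) = Σ yᵢ × Lᵢ(x)
where Lᵢ(x) = Π_{j≠i} (x - xⱼ)/(xᵢ - xⱼ)

L_0(4.5) = (4.5 - 2)/(0 - 2) × (4.5 - 4)/(0 - 4) × (4.5 - 6)/(0 - 6) × (4.5 - 8)/(0 - 8) = 0.017090
L_1(4.5) = (4.5 - 0)/(2 - 0) × (4.5 - 4)/(2 - 4) × (4.5 - 6)/(2 - 6) × (4.5 - 8)/(2 - 8) = -0.123047
L_2(4.5) = (4.5 - 0)/(4 - 0) × (4.5 - 2)/(4 - 2) × (4.5 - 6)/(4 - 6) × (4.5 - 8)/(4 - 8) = 0.922852
L_3(4.5) = (4.5 - 0)/(6 - 0) × (4.5 - 2)/(6 - 2) × (4.5 - 4)/(6 - 4) × (4.5 - 8)/(6 - 8) = 0.205078
L_4(4.5) = (4.5 - 0)/(8 - 0) × (4.5 - 2)/(8 - 2) × (4.5 - 4)/(8 - 4) × (4.5 - 6)/(8 - 6) = -0.021973

P(4.5) = 7×L_0(4.5) + (-9)×L_1(4.5) + 3×L_2(4.5) + 11×L_3(4.5) + (-1)×L_4(4.5)
P(4.5) = 6.273438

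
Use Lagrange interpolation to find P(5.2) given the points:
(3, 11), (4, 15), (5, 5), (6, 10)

Lagrange interpolation formula:
P(x) = Σ yᵢ × Lᵢ(x)
where Lᵢ(x) = Π_{j≠i} (x - xⱼ)/(xᵢ - xⱼ)

L_0(5.2) = (5.2 - 4)/(3 - 4) × (5.2 - 5)/(3 - 5) × (5.2 - 6)/(3 - 6) = 0.032000
L_1(5.2) = (5.2 - 3)/(4 - 3) × (5.2 - 5)/(4 - 5) × (5.2 - 6)/(4 - 6) = -0.176000
L_2(5.2) = (5.2 - 3)/(5 - 3) × (5.2 - 4)/(5 - 4) × (5.2 - 6)/(5 - 6) = 1.056000
L_3(5.2) = (5.2 - 3)/(6 - 3) × (5.2 - 4)/(6 - 4) × (5.2 - 5)/(6 - 5) = 0.088000

P(5.2) = 11×L_0(5.2) + 15×L_1(5.2) + 5×L_2(5.2) + 10×L_3(5.2)
P(5.2) = 3.872000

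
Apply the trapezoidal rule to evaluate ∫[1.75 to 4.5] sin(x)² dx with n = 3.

f(x) = sin(x)²
a = 1.75, b = 4.5, n = 3
h = (b - a)/n = 0.916667

Trapezoidal rule: (h/2)[f(x₀) + 2f(x₁) + 2f(x₂) + ... + f(xₙ)]

x_0 = 1.7500, f(x_0) = 0.968228, coefficient = 1
x_1 = 2.6667, f(x_1) = 0.209098, coefficient = 2
x_2 = 3.5833, f(x_2) = 0.182768, coefficient = 2
x_3 = 4.5000, f(x_3) = 0.955565, coefficient = 1

I ≈ (0.916667/2) × 2.707526 = 1.240949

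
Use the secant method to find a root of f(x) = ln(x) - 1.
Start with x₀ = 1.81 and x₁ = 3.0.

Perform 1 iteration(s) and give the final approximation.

f(x) = ln(x) - 1
x₀ = 1.81, x₁ = 3.0

Secant formula: x_{n+1} = x_n - f(x_n)(x_n - x_{n-1})/(f(x_n) - f(x_{n-1}))

Iteration 1:
  f(1.810000) = -0.406673
  f(3.000000) = 0.098612
  x_2 = 3.000000 - 0.098612×(3.000000 - 1.810000)/(0.098612 - (-0.406673))
       = 2.767758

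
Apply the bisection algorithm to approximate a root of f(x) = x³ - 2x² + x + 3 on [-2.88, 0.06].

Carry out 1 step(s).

f(x) = x³ - 2x² + x + 3
Initial interval: [-2.88, 0.06]

Iteration 1:
  c_1 = (-2.880000 + 0.060000)/2 = -1.410000
  f(c_1) = f(-1.410000) = -5.189421
  f(a) × f(c) ≥ 0, new interval: [-1.410000, 0.060000]

After 1 iteration(s), the approximation is c_1 = -1.410000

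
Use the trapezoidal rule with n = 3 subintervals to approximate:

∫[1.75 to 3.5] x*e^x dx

f(x) = x*e^x
a = 1.75, b = 3.5, n = 3
h = (b - a)/n = 0.583333

Trapezoidal rule: (h/2)[f(x₀) + 2f(x₁) + 2f(x₂) + ... + f(xₙ)]

x_0 = 1.7500, f(x_0) = 10.070555, coefficient = 1
x_1 = 2.3333, f(x_1) = 24.061937, coefficient = 2
x_2 = 2.9167, f(x_2) = 53.898793, coefficient = 2
x_3 = 3.5000, f(x_3) = 115.904082, coefficient = 1

I ≈ (0.583333/2) × 281.896095 = 82.219694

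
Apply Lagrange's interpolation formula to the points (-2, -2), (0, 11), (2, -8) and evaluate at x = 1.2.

Lagrange interpolation formula:
P(x) = Σ yᵢ × Lᵢ(x)
where Lᵢ(x) = Π_{j≠i} (x - xⱼ)/(xᵢ - xⱼ)

L_0(1.2) = (1.2 - 0)/(-2 - 0) × (1.2 - 2)/(-2 - 2) = -0.120000
L_1(1.2) = (1.2 - (-2))/(0 - (-2)) × (1.2 - 2)/(0 - 2) = 0.640000
L_2(1.2) = (1.2 - (-2))/(2 - (-2)) × (1.2 - 0)/(2 - 0) = 0.480000

P(1.2) = (-2)×L_0(1.2) + 11×L_1(1.2) + (-8)×L_2(1.2)
P(1.2) = 3.440000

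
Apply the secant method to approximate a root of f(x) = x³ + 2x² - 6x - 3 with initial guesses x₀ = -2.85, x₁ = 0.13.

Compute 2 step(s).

f(x) = x³ + 2x² - 6x - 3
x₀ = -2.85, x₁ = 0.13

Secant formula: x_{n+1} = x_n - f(x_n)(x_n - x_{n-1})/(f(x_n) - f(x_{n-1}))

Iteration 1:
  f(-2.850000) = 7.195875
  f(0.130000) = -3.744003
  x_2 = 0.130000 - (-3.744003)×(0.130000 - (-2.850000))/(-3.744003 - 7.195875)
       = -0.889859
Iteration 2:
  f(0.130000) = -3.744003
  f(-0.889859) = 3.218215
  x_3 = -0.889859 - 3.218215×(-0.889859 - 0.130000)/(3.218215 - (-3.744003))
       = -0.418439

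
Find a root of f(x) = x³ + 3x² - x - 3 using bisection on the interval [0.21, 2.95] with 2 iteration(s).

f(x) = x³ + 3x² - x - 3
Initial interval: [0.21, 2.95]

Iteration 1:
  c_1 = (0.210000 + 2.950000)/2 = 1.580000
  f(c_1) = f(1.580000) = 6.853512
  f(a) × f(c) < 0, new interval: [0.210000, 1.580000]
Iteration 2:
  c_2 = (0.210000 + 1.580000)/2 = 0.895000
  f(c_2) = f(0.895000) = -0.775008
  f(a) × f(c) ≥ 0, new interval: [0.895000, 1.580000]

After 2 iteration(s), the approximation is c_2 = 0.895000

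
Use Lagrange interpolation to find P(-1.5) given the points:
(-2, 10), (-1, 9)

Lagrange interpolation formula:
P(x) = Σ yᵢ × Lᵢ(x)
where Lᵢ(x) = Π_{j≠i} (x - xⱼ)/(xᵢ - xⱼ)

L_0(-1.5) = (-1.5 - (-1))/(-2 - (-1)) = 0.500000
L_1(-1.5) = (-1.5 - (-2))/(-1 - (-2)) = 0.500000

P(-1.5) = 10×L_0(-1.5) + 9×L_1(-1.5)
P(-1.5) = 9.500000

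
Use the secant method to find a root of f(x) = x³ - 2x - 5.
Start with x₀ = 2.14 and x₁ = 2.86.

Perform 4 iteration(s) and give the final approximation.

f(x) = x³ - 2x - 5
x₀ = 2.14, x₁ = 2.86

Secant formula: x_{n+1} = x_n - f(x_n)(x_n - x_{n-1})/(f(x_n) - f(x_{n-1}))

Iteration 1:
  f(2.140000) = 0.520344
  f(2.860000) = 12.673656
  x_2 = 2.860000 - 12.673656×(2.860000 - 2.140000)/(12.673656 - 0.520344)
       = 2.109173
Iteration 2:
  f(2.860000) = 12.673656
  f(2.109173) = 0.164546
  x_3 = 2.109173 - 0.164546×(2.109173 - 2.860000)/(0.164546 - 12.673656)
       = 2.099297
Iteration 3:
  f(2.109173) = 0.164546
  f(2.099297) = 0.053106
  x_4 = 2.099297 - 0.053106×(2.099297 - 2.109173)/(0.053106 - 0.164546)
       = 2.094590
Iteration 4:
  f(2.099297) = 0.053106
  f(2.094590) = 0.000433
  x_5 = 2.094590 - 0.000433×(2.094590 - 2.099297)/(0.000433 - 0.053106)
       = 2.094552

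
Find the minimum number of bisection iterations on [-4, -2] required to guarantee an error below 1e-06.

We need (b-a)/2^n ≤ 1e-06
(-2 - (-4))/2^n ≤ 1e-06
2/2^n ≤ 1e-06
2^n ≥ 2000000
n ≥ log₂(2000000) = 20.93
n ≥ 21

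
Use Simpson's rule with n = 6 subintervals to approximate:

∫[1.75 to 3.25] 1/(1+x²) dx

f(x) = 1/(1+x²)
a = 1.75, b = 3.25, n = 6
h = (b - a)/n = 0.250000

Simpson's rule: (h/3)[f(x₀) + 4f(x₁) + 2f(x₂) + ... + f(xₙ)]

x_0 = 1.7500, f(x_0) = 0.246154, coefficient = 1
x_1 = 2.0000, f(x_1) = 0.200000, coefficient = 4
x_2 = 2.2500, f(x_2) = 0.164948, coefficient = 2
x_3 = 2.5000, f(x_3) = 0.137931, coefficient = 4
x_4 = 2.7500, f(x_4) = 0.116788, coefficient = 2
x_5 = 3.0000, f(x_5) = 0.100000, coefficient = 4
x_6 = 3.2500, f(x_6) = 0.086486, coefficient = 1

I ≈ (0.250000/3) × 2.647838 = 0.220653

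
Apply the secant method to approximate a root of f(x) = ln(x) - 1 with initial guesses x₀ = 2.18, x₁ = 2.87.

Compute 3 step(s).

f(x) = ln(x) - 1
x₀ = 2.18, x₁ = 2.87

Secant formula: x_{n+1} = x_n - f(x_n)(x_n - x_{n-1})/(f(x_n) - f(x_{n-1}))

Iteration 1:
  f(2.180000) = -0.220675
  f(2.870000) = 0.054312
  x_2 = 2.870000 - 0.054312×(2.870000 - 2.180000)/(0.054312 - (-0.220675))
       = 2.733720
Iteration 2:
  f(2.870000) = 0.054312
  f(2.733720) = 0.005663
  x_3 = 2.733720 - 0.005663×(2.733720 - 2.870000)/(0.005663 - 0.054312)
       = 2.717855
Iteration 3:
  f(2.733720) = 0.005663
  f(2.717855) = -0.000157
  x_4 = 2.717855 - (-0.000157)×(2.717855 - 2.733720)/(-0.000157 - 0.005663)
       = 2.718283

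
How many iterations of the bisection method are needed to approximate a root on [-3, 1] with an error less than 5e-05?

We need (b-a)/2^n ≤ 5e-05
(1 - (-3))/2^n ≤ 5e-05
4/2^n ≤ 5e-05
2^n ≥ 80000
n ≥ log₂(80000) = 16.29
n ≥ 17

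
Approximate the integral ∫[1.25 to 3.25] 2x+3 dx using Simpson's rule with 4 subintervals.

f(x) = 2x+3
a = 1.25, b = 3.25, n = 4
h = (b - a)/n = 0.500000

Simpson's rule: (h/3)[f(x₀) + 4f(x₁) + 2f(x₂) + ... + f(xₙ)]

x_0 = 1.2500, f(x_0) = 5.500000, coefficient = 1
x_1 = 1.7500, f(x_1) = 6.500000, coefficient = 4
x_2 = 2.2500, f(x_2) = 7.500000, coefficient = 2
x_3 = 2.7500, f(x_3) = 8.500000, coefficient = 4
x_4 = 3.2500, f(x_4) = 9.500000, coefficient = 1

I ≈ (0.500000/3) × 90.000000 = 15.000000
Exact value: 15.000000
Error: 0.000000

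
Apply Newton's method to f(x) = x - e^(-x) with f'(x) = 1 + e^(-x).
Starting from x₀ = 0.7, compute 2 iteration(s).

f(x) = x - e^(-x)
f'(x) = 1 + e^(-x)
x₀ = 0.7

Newton-Raphson formula: x_{n+1} = x_n - f(x_n)/f'(x_n)

Iteration 1:
  f(0.700000) = 0.203415
  f'(0.700000) = 1.496585
  x_1 = 0.700000 - 0.203415/1.496585 = 0.564081
Iteration 2:
  f(0.564081) = -0.004802
  f'(0.564081) = 1.568883
  x_2 = 0.564081 - (-0.004802)/1.568883 = 0.567142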